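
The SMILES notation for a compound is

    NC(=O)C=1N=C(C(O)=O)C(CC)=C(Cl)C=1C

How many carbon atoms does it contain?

Count every carbon token in the SMILES (each C, including those in ring-closure positions and inside branches).
Carbon count: 10.

10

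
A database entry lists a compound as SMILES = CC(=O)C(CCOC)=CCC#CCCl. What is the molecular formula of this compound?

C11H15ClO2

Walk through each heavy atom and fill implicit hydrogens from standard valence (C 4, N 3, O 2, S 2, halogen 1):
  atom 1: C, bond orders sum to 1 (valence 4) → 3 H
  atom 2: C, bond orders sum to 4 (valence 4) → 0 H
  atom 3: O, bond orders sum to 2 (valence 2) → 0 H
  atom 4: C, bond orders sum to 4 (valence 4) → 0 H
  atom 5: C, bond orders sum to 2 (valence 4) → 2 H
  atom 6: C, bond orders sum to 2 (valence 4) → 2 H
  atom 7: O, bond orders sum to 2 (valence 2) → 0 H
  atom 8: C, bond orders sum to 1 (valence 4) → 3 H
  atom 9: C, bond orders sum to 3 (valence 4) → 1 H
  atom 10: C, bond orders sum to 2 (valence 4) → 2 H
  atom 11: C, bond orders sum to 4 (valence 4) → 0 H
  atom 12: C, bond orders sum to 4 (valence 4) → 0 H
  atom 13: C, bond orders sum to 2 (valence 4) → 2 H
  atom 14: Cl (halogen, monovalent) → 0 H
Totals → C:11, H:15, Cl:1, O:2.
In Hill order: C11H15ClO2.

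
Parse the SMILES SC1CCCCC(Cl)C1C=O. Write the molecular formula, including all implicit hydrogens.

C8H13ClOS

Walk through each heavy atom and fill implicit hydrogens from standard valence (C 4, N 3, O 2, S 2, halogen 1):
  atom 1: S, bond orders sum to 1 (valence 2) → 1 H
  atom 2: C, bond orders sum to 3 (valence 4) → 1 H
  atom 3: C, bond orders sum to 2 (valence 4) → 2 H
  atom 4: C, bond orders sum to 2 (valence 4) → 2 H
  atom 5: C, bond orders sum to 2 (valence 4) → 2 H
  atom 6: C, bond orders sum to 2 (valence 4) → 2 H
  atom 7: C, bond orders sum to 3 (valence 4) → 1 H
  atom 8: Cl (halogen, monovalent) → 0 H
  atom 9: C, bond orders sum to 3 (valence 4) → 1 H
  atom 10: C, bond orders sum to 3 (valence 4) → 1 H
  atom 11: O, bond orders sum to 2 (valence 2) → 0 H
Totals → C:8, H:13, Cl:1, O:1, S:1.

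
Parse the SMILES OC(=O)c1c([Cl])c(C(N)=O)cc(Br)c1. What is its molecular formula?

C8H5BrClNO3

Walk through each heavy atom and fill implicit hydrogens from standard valence (C 4, N 3, O 2, S 2, halogen 1); for lowercase aromatic atoms, an aromatic c carries 1 H when it has two neighbours and 0 H with three, and aromatic n carries 0 H:
  atom 1: O, bond orders sum to 1 (valence 2) → 1 H
  atom 2: C, bond orders sum to 4 (valence 4) → 0 H
  atom 3: O, bond orders sum to 2 (valence 2) → 0 H
  atom 4: aromatic c, 3 neighbours → 0 H
  atom 5: aromatic c, 3 neighbours → 0 H
  atom 6: Cl with explicit H count 0
  atom 7: aromatic c, 3 neighbours → 0 H
  atom 8: C, bond orders sum to 4 (valence 4) → 0 H
  atom 9: N, bond orders sum to 1 (valence 3) → 2 H
  atom 10: O, bond orders sum to 2 (valence 2) → 0 H
  atom 11: aromatic c, 2 neighbours → 1 H
  atom 12: aromatic c, 3 neighbours → 0 H
  atom 13: Br (halogen, monovalent) → 0 H
  atom 14: aromatic c, 2 neighbours → 1 H
Totals → C:8, H:5, Br:1, Cl:1, N:1, O:3.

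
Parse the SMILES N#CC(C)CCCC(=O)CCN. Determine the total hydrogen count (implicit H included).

16

Walk through each heavy atom and fill implicit hydrogens from standard valence (C 4, N 3, O 2, S 2, halogen 1):
  atom 1: N, bond orders sum to 3 (valence 3) → 0 H
  atom 2: C, bond orders sum to 4 (valence 4) → 0 H
  atom 3: C, bond orders sum to 3 (valence 4) → 1 H
  atom 4: C, bond orders sum to 1 (valence 4) → 3 H
  atom 5: C, bond orders sum to 2 (valence 4) → 2 H
  atom 6: C, bond orders sum to 2 (valence 4) → 2 H
  atom 7: C, bond orders sum to 2 (valence 4) → 2 H
  atom 8: C, bond orders sum to 4 (valence 4) → 0 H
  atom 9: O, bond orders sum to 2 (valence 2) → 0 H
  atom 10: C, bond orders sum to 2 (valence 4) → 2 H
  atom 11: C, bond orders sum to 2 (valence 4) → 2 H
  atom 12: N, bond orders sum to 1 (valence 3) → 2 H
Total hydrogens: 16.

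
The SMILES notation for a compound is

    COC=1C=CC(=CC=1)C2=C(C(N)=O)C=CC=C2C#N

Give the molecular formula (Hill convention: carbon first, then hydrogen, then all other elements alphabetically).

Walk through each heavy atom and fill implicit hydrogens from standard valence (C 4, N 3, O 2, S 2, halogen 1):
  atom 1: C, bond orders sum to 1 (valence 4) → 3 H
  atom 2: O, bond orders sum to 2 (valence 2) → 0 H
  atom 3: C, bond orders sum to 4 (valence 4) → 0 H
  atom 4: C, bond orders sum to 3 (valence 4) → 1 H
  atom 5: C, bond orders sum to 3 (valence 4) → 1 H
  atom 6: C, bond orders sum to 4 (valence 4) → 0 H
  atom 7: C, bond orders sum to 3 (valence 4) → 1 H
  atom 8: C, bond orders sum to 3 (valence 4) → 1 H
  atom 9: C, bond orders sum to 4 (valence 4) → 0 H
  atom 10: C, bond orders sum to 4 (valence 4) → 0 H
  atom 11: C, bond orders sum to 4 (valence 4) → 0 H
  atom 12: N, bond orders sum to 1 (valence 3) → 2 H
  atom 13: O, bond orders sum to 2 (valence 2) → 0 H
  atom 14: C, bond orders sum to 3 (valence 4) → 1 H
  atom 15: C, bond orders sum to 3 (valence 4) → 1 H
  atom 16: C, bond orders sum to 3 (valence 4) → 1 H
  atom 17: C, bond orders sum to 4 (valence 4) → 0 H
  atom 18: C, bond orders sum to 4 (valence 4) → 0 H
  atom 19: N, bond orders sum to 3 (valence 3) → 0 H
Totals → C:15, H:12, N:2, O:2.

C15H12N2O2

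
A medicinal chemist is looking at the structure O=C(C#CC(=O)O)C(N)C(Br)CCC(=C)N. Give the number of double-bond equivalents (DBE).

Molecular formula: C10H13BrN2O3.
DoU = (2C + 2 + N − H − X) / 2, where X is the halogen count and O/S are ignored.
    = (2·10 + 2 + 2 − 13 − 1) / 2 = 10 / 2 = 5.

5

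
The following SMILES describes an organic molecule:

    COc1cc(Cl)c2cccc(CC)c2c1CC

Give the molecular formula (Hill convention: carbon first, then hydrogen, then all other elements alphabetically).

C15H17ClO

Walk through each heavy atom and fill implicit hydrogens from standard valence (C 4, N 3, O 2, S 2, halogen 1); for lowercase aromatic atoms, an aromatic c carries 1 H when it has two neighbours and 0 H with three, and aromatic n carries 0 H:
  atom 1: C, bond orders sum to 1 (valence 4) → 3 H
  atom 2: O, bond orders sum to 2 (valence 2) → 0 H
  atom 3: aromatic c, 3 neighbours → 0 H
  atom 4: aromatic c, 2 neighbours → 1 H
  atom 5: aromatic c, 3 neighbours → 0 H
  atom 6: Cl (halogen, monovalent) → 0 H
  atom 7: aromatic c, 3 neighbours → 0 H
  atom 8: aromatic c, 2 neighbours → 1 H
  atom 9: aromatic c, 2 neighbours → 1 H
  atom 10: aromatic c, 2 neighbours → 1 H
  atom 11: aromatic c, 3 neighbours → 0 H
  atom 12: C, bond orders sum to 2 (valence 4) → 2 H
  atom 13: C, bond orders sum to 1 (valence 4) → 3 H
  atom 14: aromatic c, 3 neighbours → 0 H
  atom 15: aromatic c, 3 neighbours → 0 H
  atom 16: C, bond orders sum to 2 (valence 4) → 2 H
  atom 17: C, bond orders sum to 1 (valence 4) → 3 H
Totals → C:15, H:17, Cl:1, O:1.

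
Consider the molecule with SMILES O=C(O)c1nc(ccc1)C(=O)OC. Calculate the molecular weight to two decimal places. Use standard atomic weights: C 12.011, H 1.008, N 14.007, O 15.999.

181.15 g/mol

First, the molecular formula is C8H7NO4 (counting implicit H from valence).
  C: 8 × 12.011 = 96.088
  H: 7 × 1.008 = 7.056
  N: 1 × 14.007 = 14.007
  O: 4 × 15.999 = 63.996
Sum: 8×12.011 + 7×1.008 + 1×14.007 + 4×15.999 = 181.147 → 181.15 g/mol.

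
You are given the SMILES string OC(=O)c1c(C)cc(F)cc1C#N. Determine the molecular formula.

Walk through each heavy atom and fill implicit hydrogens from standard valence (C 4, N 3, O 2, S 2, halogen 1); for lowercase aromatic atoms, an aromatic c carries 1 H when it has two neighbours and 0 H with three, and aromatic n carries 0 H:
  atom 1: O, bond orders sum to 1 (valence 2) → 1 H
  atom 2: C, bond orders sum to 4 (valence 4) → 0 H
  atom 3: O, bond orders sum to 2 (valence 2) → 0 H
  atom 4: aromatic c, 3 neighbours → 0 H
  atom 5: aromatic c, 3 neighbours → 0 H
  atom 6: C, bond orders sum to 1 (valence 4) → 3 H
  atom 7: aromatic c, 2 neighbours → 1 H
  atom 8: aromatic c, 3 neighbours → 0 H
  atom 9: F (halogen, monovalent) → 0 H
  atom 10: aromatic c, 2 neighbours → 1 H
  atom 11: aromatic c, 3 neighbours → 0 H
  atom 12: C, bond orders sum to 4 (valence 4) → 0 H
  atom 13: N, bond orders sum to 3 (valence 3) → 0 H
Totals → C:9, H:6, F:1, N:1, O:2.

C9H6FNO2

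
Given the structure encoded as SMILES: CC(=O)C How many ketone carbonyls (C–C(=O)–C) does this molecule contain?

The ketone motif appears at heavy-atom position 2 in the SMILES.
Ketone count: 1.

1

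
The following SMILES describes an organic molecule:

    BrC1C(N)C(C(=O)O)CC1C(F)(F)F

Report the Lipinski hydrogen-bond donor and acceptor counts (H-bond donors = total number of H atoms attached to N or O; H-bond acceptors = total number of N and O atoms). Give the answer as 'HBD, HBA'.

Donors: find every N or O and count the H atoms it carries.
  atom 4 (N): bond orders sum to 1 → 2 H
  atom 7 (O): bond orders sum to 2 → 0 H
  atom 8 (O): bond orders sum to 1 → 1 H
Lipinski HBD = 3.
Acceptors: N atoms = 1, O atoms = 2 → HBA = 3.

3, 3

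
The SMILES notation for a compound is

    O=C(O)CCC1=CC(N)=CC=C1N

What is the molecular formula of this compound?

C9H12N2O2

Walk through each heavy atom and fill implicit hydrogens from standard valence (C 4, N 3, O 2, S 2, halogen 1):
  atom 1: O, bond orders sum to 2 (valence 2) → 0 H
  atom 2: C, bond orders sum to 4 (valence 4) → 0 H
  atom 3: O, bond orders sum to 1 (valence 2) → 1 H
  atom 4: C, bond orders sum to 2 (valence 4) → 2 H
  atom 5: C, bond orders sum to 2 (valence 4) → 2 H
  atom 6: C, bond orders sum to 4 (valence 4) → 0 H
  atom 7: C, bond orders sum to 3 (valence 4) → 1 H
  atom 8: C, bond orders sum to 4 (valence 4) → 0 H
  atom 9: N, bond orders sum to 1 (valence 3) → 2 H
  atom 10: C, bond orders sum to 3 (valence 4) → 1 H
  atom 11: C, bond orders sum to 3 (valence 4) → 1 H
  atom 12: C, bond orders sum to 4 (valence 4) → 0 H
  atom 13: N, bond orders sum to 1 (valence 3) → 2 H
Totals → C:9, H:12, N:2, O:2.
In Hill order: C9H12N2O2.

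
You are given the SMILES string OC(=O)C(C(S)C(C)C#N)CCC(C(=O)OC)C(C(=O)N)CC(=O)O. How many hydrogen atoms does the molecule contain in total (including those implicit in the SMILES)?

22

Walk through each heavy atom and fill implicit hydrogens from standard valence (C 4, N 3, O 2, S 2, halogen 1):
  atom 1: O, bond orders sum to 1 (valence 2) → 1 H
  atom 2: C, bond orders sum to 4 (valence 4) → 0 H
  atom 3: O, bond orders sum to 2 (valence 2) → 0 H
  atom 4: C, bond orders sum to 3 (valence 4) → 1 H
  atom 5: C, bond orders sum to 3 (valence 4) → 1 H
  atom 6: S, bond orders sum to 1 (valence 2) → 1 H
  atom 7: C, bond orders sum to 3 (valence 4) → 1 H
  atom 8: C, bond orders sum to 1 (valence 4) → 3 H
  atom 9: C, bond orders sum to 4 (valence 4) → 0 H
  atom 10: N, bond orders sum to 3 (valence 3) → 0 H
  atom 11: C, bond orders sum to 2 (valence 4) → 2 H
  atom 12: C, bond orders sum to 2 (valence 4) → 2 H
  atom 13: C, bond orders sum to 3 (valence 4) → 1 H
  atom 14: C, bond orders sum to 4 (valence 4) → 0 H
  atom 15: O, bond orders sum to 2 (valence 2) → 0 H
  atom 16: O, bond orders sum to 2 (valence 2) → 0 H
  atom 17: C, bond orders sum to 1 (valence 4) → 3 H
  atom 18: C, bond orders sum to 3 (valence 4) → 1 H
  atom 19: C, bond orders sum to 4 (valence 4) → 0 H
  atom 20: O, bond orders sum to 2 (valence 2) → 0 H
  atom 21: N, bond orders sum to 1 (valence 3) → 2 H
  atom 22: C, bond orders sum to 2 (valence 4) → 2 H
  atom 23: C, bond orders sum to 4 (valence 4) → 0 H
  atom 24: O, bond orders sum to 2 (valence 2) → 0 H
  atom 25: O, bond orders sum to 1 (valence 2) → 1 H
Total hydrogens: 22.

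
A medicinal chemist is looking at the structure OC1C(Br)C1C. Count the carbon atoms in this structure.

4

Count every carbon token in the SMILES (each C, including those in ring-closure positions and inside branches).
Carbon count: 4.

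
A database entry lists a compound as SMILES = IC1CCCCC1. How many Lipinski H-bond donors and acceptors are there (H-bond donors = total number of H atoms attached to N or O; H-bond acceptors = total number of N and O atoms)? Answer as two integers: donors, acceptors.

0, 0

Donors: find every N or O and count the H atoms it carries.
  (no N or O atoms present)
Lipinski HBD = 0.
Acceptors: N atoms = 0, O atoms = 0 → HBA = 0.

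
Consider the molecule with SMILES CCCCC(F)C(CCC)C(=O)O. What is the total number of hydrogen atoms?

19

Walk through each heavy atom and fill implicit hydrogens from standard valence (C 4, N 3, O 2, S 2, halogen 1):
  atom 1: C, bond orders sum to 1 (valence 4) → 3 H
  atom 2: C, bond orders sum to 2 (valence 4) → 2 H
  atom 3: C, bond orders sum to 2 (valence 4) → 2 H
  atom 4: C, bond orders sum to 2 (valence 4) → 2 H
  atom 5: C, bond orders sum to 3 (valence 4) → 1 H
  atom 6: F (halogen, monovalent) → 0 H
  atom 7: C, bond orders sum to 3 (valence 4) → 1 H
  atom 8: C, bond orders sum to 2 (valence 4) → 2 H
  atom 9: C, bond orders sum to 2 (valence 4) → 2 H
  atom 10: C, bond orders sum to 1 (valence 4) → 3 H
  atom 11: C, bond orders sum to 4 (valence 4) → 0 H
  atom 12: O, bond orders sum to 2 (valence 2) → 0 H
  atom 13: O, bond orders sum to 1 (valence 2) → 1 H
Total hydrogens: 19.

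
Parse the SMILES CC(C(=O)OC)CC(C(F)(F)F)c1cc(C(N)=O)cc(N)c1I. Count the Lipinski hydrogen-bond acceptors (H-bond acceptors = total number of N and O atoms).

N atoms: 2; O atoms: 3.
Lipinski HBA = 2 + 3 = 5.

5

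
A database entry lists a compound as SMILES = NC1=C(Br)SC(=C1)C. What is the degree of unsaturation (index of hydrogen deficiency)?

Molecular formula: C5H6BrNS.
DoU = (2C + 2 + N − H − X) / 2, where X is the halogen count and O/S are ignored.
    = (2·5 + 2 + 1 − 6 − 1) / 2 = 6 / 2 = 3.

3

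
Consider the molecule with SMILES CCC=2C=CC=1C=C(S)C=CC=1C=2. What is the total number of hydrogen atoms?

Walk through each heavy atom and fill implicit hydrogens from standard valence (C 4, N 3, O 2, S 2, halogen 1):
  atom 1: C, bond orders sum to 1 (valence 4) → 3 H
  atom 2: C, bond orders sum to 2 (valence 4) → 2 H
  atom 3: C, bond orders sum to 4 (valence 4) → 0 H
  atom 4: C, bond orders sum to 3 (valence 4) → 1 H
  atom 5: C, bond orders sum to 3 (valence 4) → 1 H
  atom 6: C, bond orders sum to 4 (valence 4) → 0 H
  atom 7: C, bond orders sum to 3 (valence 4) → 1 H
  atom 8: C, bond orders sum to 4 (valence 4) → 0 H
  atom 9: S, bond orders sum to 1 (valence 2) → 1 H
  atom 10: C, bond orders sum to 3 (valence 4) → 1 H
  atom 11: C, bond orders sum to 3 (valence 4) → 1 H
  atom 12: C, bond orders sum to 4 (valence 4) → 0 H
  atom 13: C, bond orders sum to 3 (valence 4) → 1 H
Total hydrogens: 12.

12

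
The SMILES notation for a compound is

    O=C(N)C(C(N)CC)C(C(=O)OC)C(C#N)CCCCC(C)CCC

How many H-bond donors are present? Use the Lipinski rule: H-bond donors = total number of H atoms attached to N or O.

4

Donors: find every N or O and count the H atoms it carries.
  atom 1 (O): bond orders sum to 2 → 0 H
  atom 3 (N): bond orders sum to 1 → 2 H
  atom 6 (N): bond orders sum to 1 → 2 H
  atom 11 (O): bond orders sum to 2 → 0 H
  atom 12 (O): bond orders sum to 2 → 0 H
  atom 16 (N): bond orders sum to 3 → 0 H
Lipinski HBD = 4.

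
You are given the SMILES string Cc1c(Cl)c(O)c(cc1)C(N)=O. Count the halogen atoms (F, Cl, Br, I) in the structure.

Halogen atoms appear at heavy-atom position 4 (1×Cl).
Other groups present: 1 amide, 1 hydroxyl.
Halogen count: 1.

1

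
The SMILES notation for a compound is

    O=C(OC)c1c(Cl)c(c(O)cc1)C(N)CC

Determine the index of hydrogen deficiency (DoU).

5

Molecular formula: C11H14ClNO3.
DoU = (2C + 2 + N − H − X) / 2, where X is the halogen count and O/S are ignored.
    = (2·11 + 2 + 1 − 14 − 1) / 2 = 10 / 2 = 5.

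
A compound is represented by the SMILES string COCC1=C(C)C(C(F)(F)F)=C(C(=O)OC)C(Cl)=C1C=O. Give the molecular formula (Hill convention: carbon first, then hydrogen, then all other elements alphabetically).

Walk through each heavy atom and fill implicit hydrogens from standard valence (C 4, N 3, O 2, S 2, halogen 1):
  atom 1: C, bond orders sum to 1 (valence 4) → 3 H
  atom 2: O, bond orders sum to 2 (valence 2) → 0 H
  atom 3: C, bond orders sum to 2 (valence 4) → 2 H
  atom 4: C, bond orders sum to 4 (valence 4) → 0 H
  atom 5: C, bond orders sum to 4 (valence 4) → 0 H
  atom 6: C, bond orders sum to 1 (valence 4) → 3 H
  atom 7: C, bond orders sum to 4 (valence 4) → 0 H
  atom 8: C, bond orders sum to 4 (valence 4) → 0 H
  atom 9: F (halogen, monovalent) → 0 H
  atom 10: F (halogen, monovalent) → 0 H
  atom 11: F (halogen, monovalent) → 0 H
  atom 12: C, bond orders sum to 4 (valence 4) → 0 H
  atom 13: C, bond orders sum to 4 (valence 4) → 0 H
  atom 14: O, bond orders sum to 2 (valence 2) → 0 H
  atom 15: O, bond orders sum to 2 (valence 2) → 0 H
  atom 16: C, bond orders sum to 1 (valence 4) → 3 H
  atom 17: C, bond orders sum to 4 (valence 4) → 0 H
  atom 18: Cl (halogen, monovalent) → 0 H
  atom 19: C, bond orders sum to 4 (valence 4) → 0 H
  atom 20: C, bond orders sum to 3 (valence 4) → 1 H
  atom 21: O, bond orders sum to 2 (valence 2) → 0 H
Totals → C:13, H:12, Cl:1, F:3, O:4.
In Hill order: C13H12ClF3O4.

C13H12ClF3O4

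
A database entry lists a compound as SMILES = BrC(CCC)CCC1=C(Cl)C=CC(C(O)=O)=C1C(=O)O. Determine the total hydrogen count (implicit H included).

16

Walk through each heavy atom and fill implicit hydrogens from standard valence (C 4, N 3, O 2, S 2, halogen 1):
  atom 1: Br (halogen, monovalent) → 0 H
  atom 2: C, bond orders sum to 3 (valence 4) → 1 H
  atom 3: C, bond orders sum to 2 (valence 4) → 2 H
  atom 4: C, bond orders sum to 2 (valence 4) → 2 H
  atom 5: C, bond orders sum to 1 (valence 4) → 3 H
  atom 6: C, bond orders sum to 2 (valence 4) → 2 H
  atom 7: C, bond orders sum to 2 (valence 4) → 2 H
  atom 8: C, bond orders sum to 4 (valence 4) → 0 H
  atom 9: C, bond orders sum to 4 (valence 4) → 0 H
  atom 10: Cl (halogen, monovalent) → 0 H
  atom 11: C, bond orders sum to 3 (valence 4) → 1 H
  atom 12: C, bond orders sum to 3 (valence 4) → 1 H
  atom 13: C, bond orders sum to 4 (valence 4) → 0 H
  atom 14: C, bond orders sum to 4 (valence 4) → 0 H
  atom 15: O, bond orders sum to 1 (valence 2) → 1 H
  atom 16: O, bond orders sum to 2 (valence 2) → 0 H
  atom 17: C, bond orders sum to 4 (valence 4) → 0 H
  atom 18: C, bond orders sum to 4 (valence 4) → 0 H
  atom 19: O, bond orders sum to 2 (valence 2) → 0 H
  atom 20: O, bond orders sum to 1 (valence 2) → 1 H
Total hydrogens: 16.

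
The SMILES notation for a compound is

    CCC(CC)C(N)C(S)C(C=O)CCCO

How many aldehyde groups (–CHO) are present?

1

The aldehyde motif appears at heavy-atom position 11 in the SMILES.
Other groups present: 1 hydroxyl, 1 primary amine, 1 thiol.
Aldehyde count: 1.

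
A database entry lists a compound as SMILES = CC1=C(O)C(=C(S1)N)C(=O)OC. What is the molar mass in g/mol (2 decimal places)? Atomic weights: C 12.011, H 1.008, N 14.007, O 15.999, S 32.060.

187.21 g/mol

First, the molecular formula is C7H9NO3S (counting implicit H from valence).
  C: 7 × 12.011 = 84.077
  H: 9 × 1.008 = 9.072
  N: 1 × 14.007 = 14.007
  O: 3 × 15.999 = 47.997
  S: 1 × 32.060 = 32.060
Sum: 7×12.011 + 9×1.008 + 1×14.007 + 3×15.999 + 1×32.060 = 187.213 → 187.21 g/mol.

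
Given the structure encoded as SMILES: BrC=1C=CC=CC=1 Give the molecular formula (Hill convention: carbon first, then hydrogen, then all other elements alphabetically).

Walk through each heavy atom and fill implicit hydrogens from standard valence (C 4, N 3, O 2, S 2, halogen 1):
  atom 1: Br (halogen, monovalent) → 0 H
  atom 2: C, bond orders sum to 4 (valence 4) → 0 H
  atom 3: C, bond orders sum to 3 (valence 4) → 1 H
  atom 4: C, bond orders sum to 3 (valence 4) → 1 H
  atom 5: C, bond orders sum to 3 (valence 4) → 1 H
  atom 6: C, bond orders sum to 3 (valence 4) → 1 H
  atom 7: C, bond orders sum to 3 (valence 4) → 1 H
Totals → C:6, H:5, Br:1.

C6H5Br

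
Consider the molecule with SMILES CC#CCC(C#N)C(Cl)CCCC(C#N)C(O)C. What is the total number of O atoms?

1

Scan the SMILES for O atoms (remember two-letter symbols like Cl and Br are single atoms).
Oxygen count: 1.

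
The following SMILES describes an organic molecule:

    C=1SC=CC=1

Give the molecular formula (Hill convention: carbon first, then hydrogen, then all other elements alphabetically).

Walk through each heavy atom and fill implicit hydrogens from standard valence (C 4, N 3, O 2, S 2, halogen 1):
  atom 1: C, bond orders sum to 3 (valence 4) → 1 H
  atom 2: S, bond orders sum to 2 (valence 2) → 0 H
  atom 3: C, bond orders sum to 3 (valence 4) → 1 H
  atom 4: C, bond orders sum to 3 (valence 4) → 1 H
  atom 5: C, bond orders sum to 3 (valence 4) → 1 H
Totals → C:4, H:4, S:1.
In Hill order: C4H4S.

C4H4S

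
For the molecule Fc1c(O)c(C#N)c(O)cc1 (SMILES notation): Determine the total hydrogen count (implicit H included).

4

Walk through each heavy atom and fill implicit hydrogens from standard valence (C 4, N 3, O 2, S 2, halogen 1); for lowercase aromatic atoms, an aromatic c carries 1 H when it has two neighbours and 0 H with three, and aromatic n carries 0 H:
  atom 1: F (halogen, monovalent) → 0 H
  atom 2: aromatic c, 3 neighbours → 0 H
  atom 3: aromatic c, 3 neighbours → 0 H
  atom 4: O, bond orders sum to 1 (valence 2) → 1 H
  atom 5: aromatic c, 3 neighbours → 0 H
  atom 6: C, bond orders sum to 4 (valence 4) → 0 H
  atom 7: N, bond orders sum to 3 (valence 3) → 0 H
  atom 8: aromatic c, 3 neighbours → 0 H
  atom 9: O, bond orders sum to 1 (valence 2) → 1 H
  atom 10: aromatic c, 2 neighbours → 1 H
  atom 11: aromatic c, 2 neighbours → 1 H
Total hydrogens: 4.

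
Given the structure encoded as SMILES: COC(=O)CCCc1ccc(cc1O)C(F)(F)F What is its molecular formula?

Walk through each heavy atom and fill implicit hydrogens from standard valence (C 4, N 3, O 2, S 2, halogen 1); for lowercase aromatic atoms, an aromatic c carries 1 H when it has two neighbours and 0 H with three, and aromatic n carries 0 H:
  atom 1: C, bond orders sum to 1 (valence 4) → 3 H
  atom 2: O, bond orders sum to 2 (valence 2) → 0 H
  atom 3: C, bond orders sum to 4 (valence 4) → 0 H
  atom 4: O, bond orders sum to 2 (valence 2) → 0 H
  atom 5: C, bond orders sum to 2 (valence 4) → 2 H
  atom 6: C, bond orders sum to 2 (valence 4) → 2 H
  atom 7: C, bond orders sum to 2 (valence 4) → 2 H
  atom 8: aromatic c, 3 neighbours → 0 H
  atom 9: aromatic c, 2 neighbours → 1 H
  atom 10: aromatic c, 2 neighbours → 1 H
  atom 11: aromatic c, 3 neighbours → 0 H
  atom 12: aromatic c, 2 neighbours → 1 H
  atom 13: aromatic c, 3 neighbours → 0 H
  atom 14: O, bond orders sum to 1 (valence 2) → 1 H
  atom 15: C, bond orders sum to 4 (valence 4) → 0 H
  atom 16: F (halogen, monovalent) → 0 H
  atom 17: F (halogen, monovalent) → 0 H
  atom 18: F (halogen, monovalent) → 0 H
Totals → C:12, H:13, F:3, O:3.
In Hill order: C12H13F3O3.

C12H13F3O3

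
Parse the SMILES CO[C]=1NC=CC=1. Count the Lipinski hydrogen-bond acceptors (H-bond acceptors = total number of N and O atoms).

N atoms: 1; O atoms: 1.
Lipinski HBA = 1 + 1 = 2.

2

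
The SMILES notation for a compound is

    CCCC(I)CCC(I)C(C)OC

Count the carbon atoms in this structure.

Count every carbon token in the SMILES (each C, including those in ring-closure positions and inside branches).
Carbon count: 10.

10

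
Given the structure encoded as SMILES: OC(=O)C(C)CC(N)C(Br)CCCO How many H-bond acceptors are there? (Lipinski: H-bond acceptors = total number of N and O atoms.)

4

N atoms: 1; O atoms: 3.
Lipinski HBA = 1 + 3 = 4.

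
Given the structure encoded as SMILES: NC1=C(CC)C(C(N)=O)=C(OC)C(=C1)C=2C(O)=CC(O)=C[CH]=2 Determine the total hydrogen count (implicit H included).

Walk through each heavy atom and fill implicit hydrogens from standard valence (C 4, N 3, O 2, S 2, halogen 1):
  atom 1: N, bond orders sum to 1 (valence 3) → 2 H
  atom 2: C, bond orders sum to 4 (valence 4) → 0 H
  atom 3: C, bond orders sum to 4 (valence 4) → 0 H
  atom 4: C, bond orders sum to 2 (valence 4) → 2 H
  atom 5: C, bond orders sum to 1 (valence 4) → 3 H
  atom 6: C, bond orders sum to 4 (valence 4) → 0 H
  atom 7: C, bond orders sum to 4 (valence 4) → 0 H
  atom 8: N, bond orders sum to 1 (valence 3) → 2 H
  atom 9: O, bond orders sum to 2 (valence 2) → 0 H
  atom 10: C, bond orders sum to 4 (valence 4) → 0 H
  atom 11: O, bond orders sum to 2 (valence 2) → 0 H
  atom 12: C, bond orders sum to 1 (valence 4) → 3 H
  atom 13: C, bond orders sum to 4 (valence 4) → 0 H
  atom 14: C, bond orders sum to 3 (valence 4) → 1 H
  atom 15: C, bond orders sum to 4 (valence 4) → 0 H
  atom 16: C, bond orders sum to 4 (valence 4) → 0 H
  atom 17: O, bond orders sum to 1 (valence 2) → 1 H
  atom 18: C, bond orders sum to 3 (valence 4) → 1 H
  atom 19: C, bond orders sum to 4 (valence 4) → 0 H
  atom 20: O, bond orders sum to 1 (valence 2) → 1 H
  atom 21: C, bond orders sum to 3 (valence 4) → 1 H
  atom 22: C with explicit H count 1
Total hydrogens: 18.

18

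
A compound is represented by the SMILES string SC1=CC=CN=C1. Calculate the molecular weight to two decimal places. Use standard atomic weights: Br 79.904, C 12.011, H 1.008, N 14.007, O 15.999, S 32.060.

First, the molecular formula is C5H5NS (counting implicit H from valence).
  C: 5 × 12.011 = 60.055
  H: 5 × 1.008 = 5.040
  N: 1 × 14.007 = 14.007
  S: 1 × 32.060 = 32.060
Sum: 5×12.011 + 5×1.008 + 1×14.007 + 1×32.060 = 111.162 → 111.16 g/mol.

111.16 g/mol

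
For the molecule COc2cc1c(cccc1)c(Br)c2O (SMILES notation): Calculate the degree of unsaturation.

7

Molecular formula: C11H9BrO2.
DoU = (2C + 2 + N − H − X) / 2, where X is the halogen count and O/S are ignored.
    = (2·11 + 2 + 0 − 9 − 1) / 2 = 14 / 2 = 7.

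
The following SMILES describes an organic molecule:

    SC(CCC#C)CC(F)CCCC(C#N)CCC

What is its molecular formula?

C15H24FNS

Walk through each heavy atom and fill implicit hydrogens from standard valence (C 4, N 3, O 2, S 2, halogen 1):
  atom 1: S, bond orders sum to 1 (valence 2) → 1 H
  atom 2: C, bond orders sum to 3 (valence 4) → 1 H
  atom 3: C, bond orders sum to 2 (valence 4) → 2 H
  atom 4: C, bond orders sum to 2 (valence 4) → 2 H
  atom 5: C, bond orders sum to 4 (valence 4) → 0 H
  atom 6: C, bond orders sum to 3 (valence 4) → 1 H
  atom 7: C, bond orders sum to 2 (valence 4) → 2 H
  atom 8: C, bond orders sum to 3 (valence 4) → 1 H
  atom 9: F (halogen, monovalent) → 0 H
  atom 10: C, bond orders sum to 2 (valence 4) → 2 H
  atom 11: C, bond orders sum to 2 (valence 4) → 2 H
  atom 12: C, bond orders sum to 2 (valence 4) → 2 H
  atom 13: C, bond orders sum to 3 (valence 4) → 1 H
  atom 14: C, bond orders sum to 4 (valence 4) → 0 H
  atom 15: N, bond orders sum to 3 (valence 3) → 0 H
  atom 16: C, bond orders sum to 2 (valence 4) → 2 H
  atom 17: C, bond orders sum to 2 (valence 4) → 2 H
  atom 18: C, bond orders sum to 1 (valence 4) → 3 H
Totals → C:15, H:24, F:1, N:1, S:1.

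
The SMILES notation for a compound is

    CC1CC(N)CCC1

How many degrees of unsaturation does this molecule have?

1

Molecular formula: C7H15N.
DoU = (2C + 2 + N − H − X) / 2, where X is the halogen count and O/S are ignored.
    = (2·7 + 2 + 1 − 15 − 0) / 2 = 2 / 2 = 1.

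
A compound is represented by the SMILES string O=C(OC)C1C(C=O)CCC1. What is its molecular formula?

Walk through each heavy atom and fill implicit hydrogens from standard valence (C 4, N 3, O 2, S 2, halogen 1):
  atom 1: O, bond orders sum to 2 (valence 2) → 0 H
  atom 2: C, bond orders sum to 4 (valence 4) → 0 H
  atom 3: O, bond orders sum to 2 (valence 2) → 0 H
  atom 4: C, bond orders sum to 1 (valence 4) → 3 H
  atom 5: C, bond orders sum to 3 (valence 4) → 1 H
  atom 6: C, bond orders sum to 3 (valence 4) → 1 H
  atom 7: C, bond orders sum to 3 (valence 4) → 1 H
  atom 8: O, bond orders sum to 2 (valence 2) → 0 H
  atom 9: C, bond orders sum to 2 (valence 4) → 2 H
  atom 10: C, bond orders sum to 2 (valence 4) → 2 H
  atom 11: C, bond orders sum to 2 (valence 4) → 2 H
Totals → C:8, H:12, O:3.

C8H12O3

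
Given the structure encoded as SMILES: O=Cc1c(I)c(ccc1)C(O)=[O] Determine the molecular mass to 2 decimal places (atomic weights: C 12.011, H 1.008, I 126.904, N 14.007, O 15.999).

First, the molecular formula is C8H5IO3 (counting implicit H from valence).
  C: 8 × 12.011 = 96.088
  H: 5 × 1.008 = 5.040
  I: 1 × 126.904 = 126.904
  O: 3 × 15.999 = 47.997
Sum: 8×12.011 + 5×1.008 + 1×126.904 + 3×15.999 = 276.029 → 276.03 g/mol.

276.03 g/mol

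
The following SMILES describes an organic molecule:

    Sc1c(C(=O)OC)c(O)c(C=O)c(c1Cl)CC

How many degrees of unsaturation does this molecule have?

6

Molecular formula: C11H11ClO4S.
DoU = (2C + 2 + N − H − X) / 2, where X is the halogen count and O/S are ignored.
    = (2·11 + 2 + 0 − 11 − 1) / 2 = 12 / 2 = 6.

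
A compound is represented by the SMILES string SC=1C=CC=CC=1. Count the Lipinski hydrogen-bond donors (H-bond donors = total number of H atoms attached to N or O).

0

Donors: find every N or O and count the H atoms it carries.
  (no N or O atoms present)
Lipinski HBD = 0.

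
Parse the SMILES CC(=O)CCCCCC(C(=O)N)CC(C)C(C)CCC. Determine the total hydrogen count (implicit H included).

Walk through each heavy atom and fill implicit hydrogens from standard valence (C 4, N 3, O 2, S 2, halogen 1):
  atom 1: C, bond orders sum to 1 (valence 4) → 3 H
  atom 2: C, bond orders sum to 4 (valence 4) → 0 H
  atom 3: O, bond orders sum to 2 (valence 2) → 0 H
  atom 4: C, bond orders sum to 2 (valence 4) → 2 H
  atom 5: C, bond orders sum to 2 (valence 4) → 2 H
  atom 6: C, bond orders sum to 2 (valence 4) → 2 H
  atom 7: C, bond orders sum to 2 (valence 4) → 2 H
  atom 8: C, bond orders sum to 2 (valence 4) → 2 H
  atom 9: C, bond orders sum to 3 (valence 4) → 1 H
  atom 10: C, bond orders sum to 4 (valence 4) → 0 H
  atom 11: O, bond orders sum to 2 (valence 2) → 0 H
  atom 12: N, bond orders sum to 1 (valence 3) → 2 H
  atom 13: C, bond orders sum to 2 (valence 4) → 2 H
  atom 14: C, bond orders sum to 3 (valence 4) → 1 H
  atom 15: C, bond orders sum to 1 (valence 4) → 3 H
  atom 16: C, bond orders sum to 3 (valence 4) → 1 H
  atom 17: C, bond orders sum to 1 (valence 4) → 3 H
  atom 18: C, bond orders sum to 2 (valence 4) → 2 H
  atom 19: C, bond orders sum to 2 (valence 4) → 2 H
  atom 20: C, bond orders sum to 1 (valence 4) → 3 H
Total hydrogens: 33.

33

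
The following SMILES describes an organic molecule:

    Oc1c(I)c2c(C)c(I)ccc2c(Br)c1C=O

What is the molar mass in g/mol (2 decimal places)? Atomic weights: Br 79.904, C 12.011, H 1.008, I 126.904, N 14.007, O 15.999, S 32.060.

First, the molecular formula is C12H7BrI2O2 (counting implicit H from valence).
  Br: 1 × 79.904 = 79.904
  C: 12 × 12.011 = 144.132
  H: 7 × 1.008 = 7.056
  I: 2 × 126.904 = 253.808
  O: 2 × 15.999 = 31.998
Sum: 1×79.904 + 12×12.011 + 7×1.008 + 2×126.904 + 2×15.999 = 516.898 → 516.90 g/mol.

516.90 g/mol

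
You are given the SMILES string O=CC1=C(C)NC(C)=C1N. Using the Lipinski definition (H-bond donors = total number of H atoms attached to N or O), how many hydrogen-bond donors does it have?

3

Donors: find every N or O and count the H atoms it carries.
  atom 1 (O): bond orders sum to 2 → 0 H
  atom 6 (N): bond orders sum to 2 → 1 H
  atom 10 (N): bond orders sum to 1 → 2 H
Lipinski HBD = 3.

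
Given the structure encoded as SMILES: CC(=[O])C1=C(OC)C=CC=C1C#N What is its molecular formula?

C10H9NO2

Walk through each heavy atom and fill implicit hydrogens from standard valence (C 4, N 3, O 2, S 2, halogen 1):
  atom 1: C, bond orders sum to 1 (valence 4) → 3 H
  atom 2: C, bond orders sum to 4 (valence 4) → 0 H
  atom 3: O with explicit H count 0
  atom 4: C, bond orders sum to 4 (valence 4) → 0 H
  atom 5: C, bond orders sum to 4 (valence 4) → 0 H
  atom 6: O, bond orders sum to 2 (valence 2) → 0 H
  atom 7: C, bond orders sum to 1 (valence 4) → 3 H
  atom 8: C, bond orders sum to 3 (valence 4) → 1 H
  atom 9: C, bond orders sum to 3 (valence 4) → 1 H
  atom 10: C, bond orders sum to 3 (valence 4) → 1 H
  atom 11: C, bond orders sum to 4 (valence 4) → 0 H
  atom 12: C, bond orders sum to 4 (valence 4) → 0 H
  atom 13: N, bond orders sum to 3 (valence 3) → 0 H
Totals → C:10, H:9, N:1, O:2.
In Hill order: C10H9NO2.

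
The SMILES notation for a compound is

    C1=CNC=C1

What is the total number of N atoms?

Scan the SMILES for N atoms (remember two-letter symbols like Cl and Br are single atoms).
Nitrogen count: 1.

1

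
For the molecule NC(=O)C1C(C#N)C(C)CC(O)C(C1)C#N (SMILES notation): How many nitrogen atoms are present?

Scan the SMILES for N atoms (remember two-letter symbols like Cl and Br are single atoms).
Nitrogen count: 3.

3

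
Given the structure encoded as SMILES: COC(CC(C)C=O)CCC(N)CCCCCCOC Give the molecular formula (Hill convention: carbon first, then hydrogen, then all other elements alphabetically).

Walk through each heavy atom and fill implicit hydrogens from standard valence (C 4, N 3, O 2, S 2, halogen 1):
  atom 1: C, bond orders sum to 1 (valence 4) → 3 H
  atom 2: O, bond orders sum to 2 (valence 2) → 0 H
  atom 3: C, bond orders sum to 3 (valence 4) → 1 H
  atom 4: C, bond orders sum to 2 (valence 4) → 2 H
  atom 5: C, bond orders sum to 3 (valence 4) → 1 H
  atom 6: C, bond orders sum to 1 (valence 4) → 3 H
  atom 7: C, bond orders sum to 3 (valence 4) → 1 H
  atom 8: O, bond orders sum to 2 (valence 2) → 0 H
  atom 9: C, bond orders sum to 2 (valence 4) → 2 H
  atom 10: C, bond orders sum to 2 (valence 4) → 2 H
  atom 11: C, bond orders sum to 3 (valence 4) → 1 H
  atom 12: N, bond orders sum to 1 (valence 3) → 2 H
  atom 13: C, bond orders sum to 2 (valence 4) → 2 H
  atom 14: C, bond orders sum to 2 (valence 4) → 2 H
  atom 15: C, bond orders sum to 2 (valence 4) → 2 H
  atom 16: C, bond orders sum to 2 (valence 4) → 2 H
  atom 17: C, bond orders sum to 2 (valence 4) → 2 H
  atom 18: C, bond orders sum to 2 (valence 4) → 2 H
  atom 19: O, bond orders sum to 2 (valence 2) → 0 H
  atom 20: C, bond orders sum to 1 (valence 4) → 3 H
Totals → C:16, H:33, N:1, O:3.

C16H33NO3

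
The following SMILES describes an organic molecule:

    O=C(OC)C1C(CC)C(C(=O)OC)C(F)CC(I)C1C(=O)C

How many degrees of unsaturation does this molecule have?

4

Molecular formula: C15H22FIO5.
DoU = (2C + 2 + N − H − X) / 2, where X is the halogen count and O/S are ignored.
    = (2·15 + 2 + 0 − 22 − 2) / 2 = 8 / 2 = 4.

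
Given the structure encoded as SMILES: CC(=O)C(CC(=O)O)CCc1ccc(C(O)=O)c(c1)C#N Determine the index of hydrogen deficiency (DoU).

9

Molecular formula: C15H15NO5.
DoU = (2C + 2 + N − H − X) / 2, where X is the halogen count and O/S are ignored.
    = (2·15 + 2 + 1 − 15 − 0) / 2 = 18 / 2 = 9.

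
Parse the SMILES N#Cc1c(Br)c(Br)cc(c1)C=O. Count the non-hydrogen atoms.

Every atom symbol written in the SMILES (organic subset) is one heavy atom; implicit H are not written.
Heavy atoms by element → Br:2, C:8, N:1, O:1.
Total: 12.

12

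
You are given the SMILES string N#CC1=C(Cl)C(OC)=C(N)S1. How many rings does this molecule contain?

1

In SMILES, each pair of matching ring-closure digits denotes one ring-closing bond; the number of such bonds equals the number of independent rings.
Ring-closure bonds here: 1.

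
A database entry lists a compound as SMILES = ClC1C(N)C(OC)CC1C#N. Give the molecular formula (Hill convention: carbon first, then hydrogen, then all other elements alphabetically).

C7H11ClN2O

Walk through each heavy atom and fill implicit hydrogens from standard valence (C 4, N 3, O 2, S 2, halogen 1):
  atom 1: Cl (halogen, monovalent) → 0 H
  atom 2: C, bond orders sum to 3 (valence 4) → 1 H
  atom 3: C, bond orders sum to 3 (valence 4) → 1 H
  atom 4: N, bond orders sum to 1 (valence 3) → 2 H
  atom 5: C, bond orders sum to 3 (valence 4) → 1 H
  atom 6: O, bond orders sum to 2 (valence 2) → 0 H
  atom 7: C, bond orders sum to 1 (valence 4) → 3 H
  atom 8: C, bond orders sum to 2 (valence 4) → 2 H
  atom 9: C, bond orders sum to 3 (valence 4) → 1 H
  atom 10: C, bond orders sum to 4 (valence 4) → 0 H
  atom 11: N, bond orders sum to 3 (valence 3) → 0 H
Totals → C:7, H:11, Cl:1, N:2, O:1.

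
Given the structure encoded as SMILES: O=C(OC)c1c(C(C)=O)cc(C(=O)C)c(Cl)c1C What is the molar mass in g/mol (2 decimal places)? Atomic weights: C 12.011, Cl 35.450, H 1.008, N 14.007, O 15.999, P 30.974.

268.69 g/mol

First, the molecular formula is C13H13ClO4 (counting implicit H from valence).
  C: 13 × 12.011 = 156.143
  Cl: 1 × 35.450 = 35.450
  H: 13 × 1.008 = 13.104
  O: 4 × 15.999 = 63.996
Sum: 13×12.011 + 1×35.450 + 13×1.008 + 4×15.999 = 268.693 → 268.69 g/mol.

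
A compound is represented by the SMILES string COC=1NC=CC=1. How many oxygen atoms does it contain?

1

Scan the SMILES for O atoms (remember two-letter symbols like Cl and Br are single atoms).
Oxygen count: 1.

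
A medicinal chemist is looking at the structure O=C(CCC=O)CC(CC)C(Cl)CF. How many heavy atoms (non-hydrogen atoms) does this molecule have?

14

Every atom symbol written in the SMILES (organic subset) is one heavy atom; implicit H are not written.
Heavy atoms by element → C:10, Cl:1, F:1, O:2.
Total: 14.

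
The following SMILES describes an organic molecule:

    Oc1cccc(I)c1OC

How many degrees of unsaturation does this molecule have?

4

Molecular formula: C7H7IO2.
DoU = (2C + 2 + N − H − X) / 2, where X is the halogen count and O/S are ignored.
    = (2·7 + 2 + 0 − 7 − 1) / 2 = 8 / 2 = 4.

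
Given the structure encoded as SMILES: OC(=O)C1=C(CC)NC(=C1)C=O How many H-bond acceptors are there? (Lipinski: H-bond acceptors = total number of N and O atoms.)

N atoms: 1; O atoms: 3.
Lipinski HBA = 1 + 3 = 4.

4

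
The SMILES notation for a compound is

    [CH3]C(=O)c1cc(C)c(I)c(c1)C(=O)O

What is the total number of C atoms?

10

Count every carbon token in the SMILES (each C, including those in ring-closure positions and inside branches).
Carbon count: 10.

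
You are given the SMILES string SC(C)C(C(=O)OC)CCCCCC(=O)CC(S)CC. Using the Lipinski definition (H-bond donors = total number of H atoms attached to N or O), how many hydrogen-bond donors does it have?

Donors: find every N or O and count the H atoms it carries.
  atom 6 (O): bond orders sum to 2 → 0 H
  atom 7 (O): bond orders sum to 2 → 0 H
  atom 15 (O): bond orders sum to 2 → 0 H
Lipinski HBD = 0.

0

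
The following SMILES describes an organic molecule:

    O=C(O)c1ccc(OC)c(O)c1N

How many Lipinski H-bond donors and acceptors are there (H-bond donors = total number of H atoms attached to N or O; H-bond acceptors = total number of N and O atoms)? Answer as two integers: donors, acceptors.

4, 5

Donors: find every N or O and count the H atoms it carries.
  atom 1 (O): bond orders sum to 2 → 0 H
  atom 3 (O): bond orders sum to 1 → 1 H
  atom 8 (O): bond orders sum to 2 → 0 H
  atom 11 (O): bond orders sum to 1 → 1 H
  atom 13 (N): bond orders sum to 1 → 2 H
Lipinski HBD = 4.
Acceptors: N atoms = 1, O atoms = 4 → HBA = 5.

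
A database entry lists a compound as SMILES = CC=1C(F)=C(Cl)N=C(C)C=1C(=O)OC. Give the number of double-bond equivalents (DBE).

5

Molecular formula: C9H9ClFNO2.
DoU = (2C + 2 + N − H − X) / 2, where X is the halogen count and O/S are ignored.
    = (2·9 + 2 + 1 − 9 − 2) / 2 = 10 / 2 = 5.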